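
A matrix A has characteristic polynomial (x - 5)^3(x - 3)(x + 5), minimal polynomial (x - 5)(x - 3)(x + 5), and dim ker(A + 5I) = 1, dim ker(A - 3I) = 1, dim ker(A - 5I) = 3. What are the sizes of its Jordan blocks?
λ = -5: algebraic multiplicity 1 (exponent in χ_A), largest block size 1 (exponent in m_A), 1 block (geometric multiplicity). This forces block sizes [1].
λ = 3: algebraic multiplicity 1 (exponent in χ_A), largest block size 1 (exponent in m_A), 1 block (geometric multiplicity). This forces block sizes [1].
λ = 5: algebraic multiplicity 3 (exponent in χ_A), largest block size 1 (exponent in m_A), 3 blocks (geometric multiplicity). These force block sizes [1, 1, 1].

Jordan blocks: (-5, 1), (3, 1), (5, 1), (5, 1), (5, 1)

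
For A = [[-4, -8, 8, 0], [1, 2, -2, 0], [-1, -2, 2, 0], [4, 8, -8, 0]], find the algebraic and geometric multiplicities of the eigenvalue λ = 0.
algebraic multiplicity 4, geometric multiplicity 3

The characteristic polynomial is x^4, so the factor x appears with exponent 4: the algebraic multiplicity is 4.

rank(A) = 1, so the eigenspace has dimension 4 - 1 = 3: the geometric multiplicity is 3.

Since 3 < 4, A is not diagonalizable.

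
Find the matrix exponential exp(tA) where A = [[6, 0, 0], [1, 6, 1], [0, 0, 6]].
e^{tA} = [[e^{6*t}, 0, 0], [t*e^{6*t}, e^{6*t}, t*e^{6*t}], [0, 0, e^{6*t}]]

A has Jordan form J = [[6, 1, 0], [0, 6, 0], [0, 0, 6]] with A = PJP^{-1}, so e^{tA} = P e^{tJ} P^{-1}.

For a Jordan block J_k(λ), e^{tJ_k(λ)} = e^{λt} · (I + tN + t^2 N^2/2! + ... + t^{k-1} N^{k-1}/(k-1)!) where N is the nilpotent superdiagonal part.

Assembling the blocks and conjugating back gives the entries of e^{tA} as shown above.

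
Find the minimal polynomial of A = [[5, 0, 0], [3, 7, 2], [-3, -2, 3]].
The characteristic polynomial factors as (x - 5)^3. The minimal polynomial is ∏(x - λ)^{k_λ} where k_λ is the size of the largest Jordan block at λ.

For λ = 5: rank(A - 5I) = 1, and the largest Jordan block has size 2 (the smallest k with rank((A - 5I)^k) = rank((A - 5I)^(k+1))).

So m_A(x) = (x - 5)^2.

m_A(x) = (x - 5)^2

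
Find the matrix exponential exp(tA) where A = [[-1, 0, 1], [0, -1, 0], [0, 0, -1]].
A has Jordan form J = [[-1, 1, 0], [0, -1, 0], [0, 0, -1]] with A = PJP^{-1}, so e^{tA} = P e^{tJ} P^{-1}.

For a Jordan block J_k(λ), e^{tJ_k(λ)} = e^{λt} · (I + tN + t^2 N^2/2! + ... + t^{k-1} N^{k-1}/(k-1)!) where N is the nilpotent superdiagonal part.

Assembling the blocks and conjugating back gives the entries of e^{tA} as shown above.

e^{tA} = [[e^{-t}, 0, t*e^{-t}], [0, e^{-t}, 0], [0, 0, e^{-t}]]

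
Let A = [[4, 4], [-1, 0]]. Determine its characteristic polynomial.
xI - A = [[x - 4, -4], [1, x]].

Expanding det(xI - A) along the first row:
det(xI - A) = + (x - 4)·det([[x]]) - (-4)·det([[1]]).

Evaluating gives χ_A(x) = x^2 - 4x + 4 = (x - 2)^2.

χ_A(x) = (x - 2)^2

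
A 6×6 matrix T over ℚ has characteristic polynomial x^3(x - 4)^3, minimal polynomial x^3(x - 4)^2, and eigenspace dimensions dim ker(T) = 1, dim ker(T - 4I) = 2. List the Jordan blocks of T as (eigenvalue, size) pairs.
λ = 0: algebraic multiplicity 3 (exponent in χ_T), largest block size 3 (exponent in m_T), 1 block (geometric multiplicity). This forces block sizes [3].
λ = 4: algebraic multiplicity 3 (exponent in χ_T), largest block size 2 (exponent in m_T), 2 blocks (geometric multiplicity). These force block sizes [2, 1].

Jordan blocks: (0, 3), (4, 2), (4, 1)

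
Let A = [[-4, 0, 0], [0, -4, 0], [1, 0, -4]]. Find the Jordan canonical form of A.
The characteristic polynomial is det(xI - A) = (x + 4)^3, so the eigenvalues are -4 (algebraic multiplicity 3).

For λ = -4: rank(A + 4I) = 1, rank((A + 4I)^2) = 0. The eigenspace has dimension 3 - 1 = 2, so there are 2 Jordan blocks; the rank sequence gives block sizes [2, 1].

Assembling the blocks gives the Jordan form J above.

J = [[-4, 1, 0], [0, -4, 0], [0, 0, -4]]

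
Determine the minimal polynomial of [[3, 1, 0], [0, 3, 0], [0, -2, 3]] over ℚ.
The characteristic polynomial factors as (x - 3)^3. The minimal polynomial is ∏(x - λ)^{k_λ} where k_λ is the size of the largest Jordan block at λ.

For λ = 3: rank(A - 3I) = 1, and the largest Jordan block has size 2 (the smallest k with rank((A - 3I)^k) = rank((A - 3I)^(k+1))).

So m_A(x) = (x - 3)^2.

m_A(x) = (x - 3)^2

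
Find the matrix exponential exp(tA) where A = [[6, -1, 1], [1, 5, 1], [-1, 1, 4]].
A has Jordan form J = [[5, 1, 0], [0, 5, 1], [0, 0, 5]] with A = PJP^{-1}, so e^{tA} = P e^{tJ} P^{-1}.

For a Jordan block J_k(λ), e^{tJ_k(λ)} = e^{λt} · (I + tN + t^2 N^2/2! + ... + t^{k-1} N^{k-1}/(k-1)!) where N is the nilpotent superdiagonal part.

Assembling the blocks and conjugating back gives the entries of e^{tA} as shown above.

e^{tA} = [[(-t^2/2 + t + 1)*e^{5*t}, -t*e^{5*t}, t*(2 - t)*e^{5*t}/2], [t*e^{5*t}, e^{5*t}, t*e^{5*t}], [t*(t - 2)*e^{5*t}/2, t*e^{5*t}, (t^2/2 - t + 1)*e^{5*t}]]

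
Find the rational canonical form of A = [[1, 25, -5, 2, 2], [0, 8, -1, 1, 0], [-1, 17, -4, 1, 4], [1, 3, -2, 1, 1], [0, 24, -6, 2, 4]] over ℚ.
The invariant factors of A (the non-unit diagonal entries of the Smith normal form of xI - A over ℚ[x]) are x^2 - 2x + 2, (x - 6)(x^2 - 2x + 2), each dividing the next. The characteristic polynomial is their product, (x - 6)(x^2 - 2x + 2)^2.

The rational canonical form is the block-diagonal matrix of companion matrices C(f_i):
R = [[0, -2, 0, 0, 0], [1, 2, 0, 0, 0], [0, 0, 0, 0, 12], [0, 0, 1, 0, -14], [0, 0, 0, 1, 8]].

Note the characteristic polynomial does not split into linear factors over ℚ, so A has no Jordan form over ℚ; the rational canonical form exists over any field.

R = [[0, -2, 0, 0, 0], [1, 2, 0, 0, 0], [0, 0, 0, 0, 12], [0, 0, 1, 0, -14], [0, 0, 0, 1, 8]]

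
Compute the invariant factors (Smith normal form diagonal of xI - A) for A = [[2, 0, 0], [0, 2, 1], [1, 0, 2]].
The Jordan structure of A has elementary divisors (x - 2)^3. Arranging the block sizes at each eigenvalue in decreasing order and taking row products gives the invariant factors.

Invariant factors (smallest first, each dividing the next): (x - 2)^3.

Check: the last factor (x - 2)^3 is the minimal polynomial, and the product (x - 2)^3 is the characteristic polynomial.

(x - 2)^3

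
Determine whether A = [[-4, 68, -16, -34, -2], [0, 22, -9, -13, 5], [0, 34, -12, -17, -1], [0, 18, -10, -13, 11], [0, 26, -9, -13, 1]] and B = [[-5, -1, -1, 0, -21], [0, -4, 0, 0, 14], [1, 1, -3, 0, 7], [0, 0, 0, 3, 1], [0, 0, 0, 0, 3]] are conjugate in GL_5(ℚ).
Both have characteristic polynomial (x - 3)^2(x + 4)^3, but the minimal polynomial of A is (x - 3)^2(x + 4) while the minimal polynomial of B is (x - 3)^2(x + 4)^2. The minimal polynomial is a similarity invariant, so A and B are not similar.

No.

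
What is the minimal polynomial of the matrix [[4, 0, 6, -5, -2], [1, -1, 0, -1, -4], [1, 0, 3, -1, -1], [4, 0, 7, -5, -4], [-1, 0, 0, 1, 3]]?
The characteristic polynomial factors as (x - 2)^3(x + 1)^2. The minimal polynomial is ∏(x - λ)^{k_λ} where k_λ is the size of the largest Jordan block at λ.

For λ = -1: rank(A + I) = 3, and the largest Jordan block has size 1 (the smallest k with rank((A + I)^k) = rank((A + I)^(k+1))).
For λ = 2: rank(A - 2I) = 4, and the largest Jordan block has size 3 (the smallest k with rank((A - 2I)^k) = rank((A - 2I)^(k+1))).

So m_A(x) = (x - 2)^3(x + 1).

m_A(x) = (x - 2)^3(x + 1)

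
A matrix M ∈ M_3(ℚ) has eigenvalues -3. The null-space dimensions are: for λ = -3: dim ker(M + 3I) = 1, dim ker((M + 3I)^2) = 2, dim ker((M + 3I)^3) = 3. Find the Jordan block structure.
λ = -3: successive nullity increments [1, 1, 1] count blocks of size ≥ k; block sizes are [3].

Jordan blocks: (-3, 3)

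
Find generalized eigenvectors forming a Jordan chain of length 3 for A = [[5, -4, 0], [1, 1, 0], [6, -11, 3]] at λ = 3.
v_1 = [[-3, -2, -6]]^T, v_2 = [[2, 1, 4]]^T, v_3 = [[0, 0, 1]]^T

We seek v_1 ∈ ker((A - 3I)^3) \ ker((A - 3I)^2), then set v_{i+1} = (A - 3I) v_i.

One such chain is v_1 = [[-3, -2, -6]]^T, v_2 = [[2, 1, 4]]^T, v_3 = [[0, 0, 1]]^T. Check: (A - 3I) v_3 = [[0, 0, 0]]^T = 0.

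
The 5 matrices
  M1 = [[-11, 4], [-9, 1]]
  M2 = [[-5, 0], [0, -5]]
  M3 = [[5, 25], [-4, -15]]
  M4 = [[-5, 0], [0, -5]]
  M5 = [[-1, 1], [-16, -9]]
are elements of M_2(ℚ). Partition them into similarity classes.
2 classes: {M1, M3, M5}, {M2, M4}

Characteristic polynomials: χ_{M1} = (x + 5)^2, χ_{M2} = (x + 5)^2, χ_{M3} = (x + 5)^2, χ_{M4} = (x + 5)^2, χ_{M5} = (x + 5)^2.

{M1, M3, M5}: invariant factors (x + 5)^2.

{M2, M4}: invariant factors x + 5, x + 5.

Matrices are similar if and only if their invariant-factor lists agree; the partition into similarity classes is {M1, M3, M5}, {M2, M4}.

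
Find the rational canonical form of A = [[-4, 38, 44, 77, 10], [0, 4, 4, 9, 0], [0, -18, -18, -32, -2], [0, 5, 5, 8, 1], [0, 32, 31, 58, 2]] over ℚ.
The invariant factors of A (the non-unit diagonal entries of the Smith normal form of xI - A over ℚ[x]) are x + 4, (x + 2)(x + 4)(x^2 - 2x - 1), each dividing the next. The characteristic polynomial is their product, (x + 2)(x + 4)^2(x^2 - 2x - 1).

The rational canonical form is the block-diagonal matrix of companion matrices C(f_i):
R = [[-4, 0, 0, 0, 0], [0, 0, 0, 0, 8], [0, 1, 0, 0, 22], [0, 0, 1, 0, 5], [0, 0, 0, 1, -4]].

Note the characteristic polynomial does not split into linear factors over ℚ, so A has no Jordan form over ℚ; the rational canonical form exists over any field.

R = [[-4, 0, 0, 0, 0], [0, 0, 0, 0, 8], [0, 1, 0, 0, 22], [0, 0, 1, 0, 5], [0, 0, 0, 1, -4]]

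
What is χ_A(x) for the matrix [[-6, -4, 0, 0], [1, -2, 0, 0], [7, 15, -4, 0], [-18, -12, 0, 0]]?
xI - A = [[x + 6, 4, 0, 0], [-1, x + 2, 0, 0], [-7, -15, x + 4, 0], [18, 12, 0, x]].

Expanding det(xI - A) along the first row:
det(xI - A) = + (x + 6)·det([[x + 2, 0, 0], [-15, x + 4, 0], [12, 0, x]]) - (4)·det([[-1, 0, 0], [-7, x + 4, 0], [18, 0, x]]) + (0)·det([[-1, x + 2, 0], [-7, -15, 0], [18, 12, x]]) - (0)·det([[-1, x + 2, 0], [-7, -15, x + 4], [18, 12, 0]]).

Evaluating gives χ_A(x) = x^4 + 12x^3 + 48x^2 + 64x = x(x + 4)^3.

χ_A(x) = x(x + 4)^3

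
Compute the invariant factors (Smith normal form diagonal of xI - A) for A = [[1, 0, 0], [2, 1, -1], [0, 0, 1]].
x - 1, (x - 1)^2

The Jordan structure of A has elementary divisors (x - 1)^2, (x - 1). Arranging the block sizes at each eigenvalue in decreasing order and taking row products gives the invariant factors.

Invariant factors (smallest first, each dividing the next): x - 1, (x - 1)^2.

Check: the last factor (x - 1)^2 is the minimal polynomial, and the product (x - 1)^3 is the characteristic polynomial.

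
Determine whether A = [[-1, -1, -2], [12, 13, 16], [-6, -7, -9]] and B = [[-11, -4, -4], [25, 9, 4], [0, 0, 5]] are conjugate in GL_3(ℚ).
Two matrices over a field are similar if and only if they have the same invariant factors.

Both A and B have characteristic polynomial (x - 5)(x + 1)^2 and minimal polynomial (x - 5)(x + 1)^2. Computing further, both have invariant factors (x - 5)(x + 1)^2. Hence A and B are similar.

Yes.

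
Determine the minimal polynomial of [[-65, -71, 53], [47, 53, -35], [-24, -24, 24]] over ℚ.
The characteristic polynomial factors as x(x - 6)^2. The minimal polynomial is ∏(x - λ)^{k_λ} where k_λ is the size of the largest Jordan block at λ.

For λ = 0: rank(A) = 2, and the largest Jordan block has size 1 (the smallest k with rank(A^k) = rank(A^(k+1))).
For λ = 6: rank(A - 6I) = 2, and the largest Jordan block has size 2 (the smallest k with rank((A - 6I)^k) = rank((A - 6I)^(k+1))).

So m_A(x) = x(x - 6)^2.

m_A(x) = x(x - 6)^2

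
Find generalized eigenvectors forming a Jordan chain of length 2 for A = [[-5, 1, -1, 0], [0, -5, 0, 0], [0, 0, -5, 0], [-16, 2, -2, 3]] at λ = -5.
We seek v_1 ∈ ker((A + 5I)^2) \ ker(A + 5I), then set v_{i+1} = (A + 5I) v_i.

One such chain is v_1 = [[0, 1, 0, 0]]^T, v_2 = [[1, 0, 0, 2]]^T. Check: (A + 5I) v_2 = [[0, 0, 0, 0]]^T = 0.

v_1 = [[0, 1, 0, 0]]^T, v_2 = [[1, 0, 0, 2]]^T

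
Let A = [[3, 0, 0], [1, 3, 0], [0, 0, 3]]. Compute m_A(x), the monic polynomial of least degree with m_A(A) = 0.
m_A(x) = (x - 3)^2

The characteristic polynomial factors as (x - 3)^3. The minimal polynomial is ∏(x - λ)^{k_λ} where k_λ is the size of the largest Jordan block at λ.

For λ = 3: rank(A - 3I) = 1, and the largest Jordan block has size 2 (the smallest k with rank((A - 3I)^k) = rank((A - 3I)^(k+1))).

So m_A(x) = (x - 3)^2.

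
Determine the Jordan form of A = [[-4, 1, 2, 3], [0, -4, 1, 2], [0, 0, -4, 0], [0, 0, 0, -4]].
J = [[-4, 1, 0, 0], [0, -4, 1, 0], [0, 0, -4, 0], [0, 0, 0, -4]]

The characteristic polynomial is det(xI - A) = (x + 4)^4, so the eigenvalues are -4 (algebraic multiplicity 4).

For λ = -4: rank(A + 4I) = 2, rank((A + 4I)^2) = 1, rank((A + 4I)^3) = 0. The eigenspace has dimension 4 - 2 = 2, so there are 2 Jordan blocks; the rank sequence gives block sizes [3, 1].

Assembling the blocks gives the Jordan form J above.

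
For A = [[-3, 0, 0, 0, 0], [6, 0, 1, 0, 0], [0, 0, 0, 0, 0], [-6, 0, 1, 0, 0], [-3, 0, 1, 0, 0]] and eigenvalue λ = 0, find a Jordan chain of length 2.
We seek v_1 ∈ ker(A^2) \ ker(A), then set v_{i+1} = A v_i.

One such chain is v_1 = [[0, 0, 1, 0, 0]]^T, v_2 = [[0, 1, 0, 1, 1]]^T. Check: A v_2 = [[0, 0, 0, 0, 0]]^T = 0.

v_1 = [[0, 0, 1, 0, 0]]^T, v_2 = [[0, 1, 0, 1, 1]]^T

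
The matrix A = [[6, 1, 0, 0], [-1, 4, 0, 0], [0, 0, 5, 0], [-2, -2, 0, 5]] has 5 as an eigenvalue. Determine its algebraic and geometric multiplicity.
The characteristic polynomial is (x - 5)^4, so the factor x - 5 appears with exponent 4: the algebraic multiplicity is 4.

rank(A - 5I) = 1, so the eigenspace has dimension 4 - 1 = 3: the geometric multiplicity is 3.

Since 3 < 4, A is not diagonalizable.

algebraic multiplicity 4, geometric multiplicity 3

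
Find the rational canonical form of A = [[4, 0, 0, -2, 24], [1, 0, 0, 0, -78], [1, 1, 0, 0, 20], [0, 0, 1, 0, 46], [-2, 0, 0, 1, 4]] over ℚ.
R = [[0, 0, 0, 0, 32], [1, 0, 0, 0, -48], [0, 1, 0, 0, 18], [0, 0, 1, 0, -18], [0, 0, 0, 1, 8]]

The invariant factors of A (the non-unit diagonal entries of the Smith normal form of xI - A over ℚ[x]) are (x - 4)^2(x^3 + 2x - 2), each dividing the next. The characteristic polynomial is their product, (x - 4)^2(x^3 + 2x - 2).

The rational canonical form is the block-diagonal matrix of companion matrices C(f_i):
R = [[0, 0, 0, 0, 32], [1, 0, 0, 0, -48], [0, 1, 0, 0, 18], [0, 0, 1, 0, -18], [0, 0, 0, 1, 8]].

Note the characteristic polynomial does not split into linear factors over ℚ, so A has no Jordan form over ℚ; the rational canonical form exists over any field.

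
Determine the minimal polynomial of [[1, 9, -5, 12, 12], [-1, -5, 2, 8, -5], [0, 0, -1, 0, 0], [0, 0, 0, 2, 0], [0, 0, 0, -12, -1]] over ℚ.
m_A(x) = (x - 2)(x + 1)(x + 2)^2

The characteristic polynomial factors as (x - 2)(x + 1)^2(x + 2)^2. The minimal polynomial is ∏(x - λ)^{k_λ} where k_λ is the size of the largest Jordan block at λ.

For λ = -2: rank(A + 2I) = 4, and the largest Jordan block has size 2 (the smallest k with rank((A + 2I)^k) = rank((A + 2I)^(k+1))).
For λ = -1: rank(A + I) = 3, and the largest Jordan block has size 1 (the smallest k with rank((A + I)^k) = rank((A + I)^(k+1))).
For λ = 2: rank(A - 2I) = 4, and the largest Jordan block has size 1 (the smallest k with rank((A - 2I)^k) = rank((A - 2I)^(k+1))).

So m_A(x) = (x - 2)(x + 1)(x + 2)^2.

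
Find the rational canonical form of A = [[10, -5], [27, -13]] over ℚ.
R = [[0, -5], [1, -3]]

The invariant factors of A (the non-unit diagonal entries of the Smith normal form of xI - A over ℚ[x]) are x^2 + 3x + 5, each dividing the next. The characteristic polynomial is their product, x^2 + 3x + 5.

The rational canonical form is the block-diagonal matrix of companion matrices C(f_i):
R = [[0, -5], [1, -3]].

Note the characteristic polynomial does not split into linear factors over ℚ, so A has no Jordan form over ℚ; the rational canonical form exists over any field.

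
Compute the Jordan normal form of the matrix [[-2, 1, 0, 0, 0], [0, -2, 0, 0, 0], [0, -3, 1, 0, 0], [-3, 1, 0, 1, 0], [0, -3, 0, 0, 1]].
The characteristic polynomial is det(xI - A) = (x - 1)^3(x + 2)^2, so the eigenvalues are -2 (algebraic multiplicity 2), 1 (algebraic multiplicity 3).

For λ = -2: rank(A + 2I) = 4, rank((A + 2I)^2) = 3. The eigenspace has dimension 5 - 4 = 1, so there is 1 Jordan block; the rank sequence gives block sizes [2].

For λ = 1: rank(A - I) = 2. The eigenspace has dimension 5 - 2 = 3, so there are 3 Jordan blocks; the rank sequence gives block sizes [1, 1, 1].

Assembling the blocks gives the Jordan form J above.

J = [[-2, 1, 0, 0, 0], [0, -2, 0, 0, 0], [0, 0, 1, 0, 0], [0, 0, 0, 1, 0], [0, 0, 0, 0, 1]]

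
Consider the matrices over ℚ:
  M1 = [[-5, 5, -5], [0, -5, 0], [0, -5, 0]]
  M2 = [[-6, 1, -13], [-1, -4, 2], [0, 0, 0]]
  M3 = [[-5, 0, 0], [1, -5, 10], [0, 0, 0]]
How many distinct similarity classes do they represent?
Characteristic polynomials: χ_{M1} = x(x + 5)^2, χ_{M2} = x(x + 5)^2, χ_{M3} = x(x + 5)^2.

{M1}: invariant factors x + 5, x(x + 5).

{M2, M3}: invariant factors x(x + 5)^2.

Matrices are similar if and only if their invariant-factor lists agree; the partition into similarity classes is {M1}, {M2, M3}.

2 classes: {M1}, {M2, M3}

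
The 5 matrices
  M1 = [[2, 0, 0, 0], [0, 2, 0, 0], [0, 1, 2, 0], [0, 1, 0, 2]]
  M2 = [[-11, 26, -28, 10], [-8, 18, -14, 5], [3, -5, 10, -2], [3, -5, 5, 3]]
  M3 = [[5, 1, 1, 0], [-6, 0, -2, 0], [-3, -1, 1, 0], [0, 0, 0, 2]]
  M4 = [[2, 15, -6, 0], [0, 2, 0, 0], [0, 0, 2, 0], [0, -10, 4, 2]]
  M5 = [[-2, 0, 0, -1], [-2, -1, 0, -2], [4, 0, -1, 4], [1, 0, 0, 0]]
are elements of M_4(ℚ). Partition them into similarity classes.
Characteristic polynomials: χ_{M1} = (x - 2)^4, χ_{M2} = (x - 5)^4, χ_{M3} = (x - 2)^4, χ_{M4} = (x - 2)^4, χ_{M5} = (x + 1)^4.

{M1, M3, M4}: invariant factors x - 2, x - 2, (x - 2)^2.

{M2}: invariant factors x - 5, (x - 5)^3.

{M5}: invariant factors x + 1, x + 1, (x + 1)^2.

Matrices are similar if and only if their invariant-factor lists agree; the partition into similarity classes is {M1, M3, M4}, {M2}, {M5}.

3 classes: {M1, M3, M4}, {M2}, {M5}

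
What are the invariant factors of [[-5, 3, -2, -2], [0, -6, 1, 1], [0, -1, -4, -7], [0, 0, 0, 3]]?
(x - 3)(x + 5)^3

The Jordan structure of A has elementary divisors (x + 5)^3, (x - 3). Arranging the block sizes at each eigenvalue in decreasing order and taking row products gives the invariant factors.

Invariant factors (smallest first, each dividing the next): (x - 3)(x + 5)^3.

Check: the last factor (x - 3)(x + 5)^3 is the minimal polynomial, and the product (x - 3)(x + 5)^3 is the characteristic polynomial.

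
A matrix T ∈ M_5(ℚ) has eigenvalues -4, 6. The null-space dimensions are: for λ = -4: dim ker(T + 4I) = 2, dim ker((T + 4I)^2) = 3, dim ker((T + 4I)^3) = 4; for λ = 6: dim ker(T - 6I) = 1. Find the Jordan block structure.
Jordan blocks: (-4, 3), (-4, 1), (6, 1)

λ = -4: successive nullity increments [2, 1, 1] count blocks of size ≥ k; block sizes are [3, 1].
λ = 6: successive nullity increments [1] count blocks of size ≥ k; block sizes are [1].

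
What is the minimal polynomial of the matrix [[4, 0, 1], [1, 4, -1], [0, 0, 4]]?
The characteristic polynomial factors as (x - 4)^3. The minimal polynomial is ∏(x - λ)^{k_λ} where k_λ is the size of the largest Jordan block at λ.

For λ = 4: rank(A - 4I) = 2, and the largest Jordan block has size 3 (the smallest k with rank((A - 4I)^k) = rank((A - 4I)^(k+1))).

So m_A(x) = (x - 4)^3.

m_A(x) = (x - 4)^3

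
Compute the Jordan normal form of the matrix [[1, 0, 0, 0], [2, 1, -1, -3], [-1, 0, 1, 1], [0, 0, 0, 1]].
The characteristic polynomial is det(xI - A) = (x - 1)^4, so the eigenvalues are 1 (algebraic multiplicity 4).

For λ = 1: rank(A - I) = 2, rank((A - I)^2) = 1, rank((A - I)^3) = 0. The eigenspace has dimension 4 - 2 = 2, so there are 2 Jordan blocks; the rank sequence gives block sizes [3, 1].

Assembling the blocks gives the Jordan form J above.

J = [[1, 1, 0, 0], [0, 1, 1, 0], [0, 0, 1, 0], [0, 0, 0, 1]]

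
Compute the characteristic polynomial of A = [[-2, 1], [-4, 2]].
χ_A(x) = x^2

xI - A = [[x + 2, -1], [4, x - 2]].

Expanding det(xI - A) along the first row:
det(xI - A) = + (x + 2)·det([[x - 2]]) - (-1)·det([[4]]).

Evaluating gives χ_A(x) = x^2.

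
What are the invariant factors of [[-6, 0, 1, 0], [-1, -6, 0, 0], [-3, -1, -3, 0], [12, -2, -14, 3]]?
The Jordan structure of A has elementary divisors (x + 5)^3, (x - 3). Arranging the block sizes at each eigenvalue in decreasing order and taking row products gives the invariant factors.

Invariant factors (smallest first, each dividing the next): (x - 3)(x + 5)^3.

Check: the last factor (x - 3)(x + 5)^3 is the minimal polynomial, and the product (x - 3)(x + 5)^3 is the characteristic polynomial.

(x - 3)(x + 5)^3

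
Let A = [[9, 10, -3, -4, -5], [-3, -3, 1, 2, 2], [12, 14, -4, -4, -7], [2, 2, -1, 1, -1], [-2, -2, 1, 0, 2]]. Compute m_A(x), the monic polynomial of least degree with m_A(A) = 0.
m_A(x) = (x - 1)^2

The characteristic polynomial factors as (x - 1)^5. The minimal polynomial is ∏(x - λ)^{k_λ} where k_λ is the size of the largest Jordan block at λ.

For λ = 1: rank(A - I) = 2, and the largest Jordan block has size 2 (the smallest k with rank((A - I)^k) = rank((A - I)^(k+1))).

So m_A(x) = (x - 1)^2.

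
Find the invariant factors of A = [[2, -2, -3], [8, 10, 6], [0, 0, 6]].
x - 6, (x - 6)^2

The Jordan structure of A has elementary divisors (x - 6)^2, (x - 6). Arranging the block sizes at each eigenvalue in decreasing order and taking row products gives the invariant factors.

Invariant factors (smallest first, each dividing the next): x - 6, (x - 6)^2.

Check: the last factor (x - 6)^2 is the minimal polynomial, and the product (x - 6)^3 is the characteristic polynomial.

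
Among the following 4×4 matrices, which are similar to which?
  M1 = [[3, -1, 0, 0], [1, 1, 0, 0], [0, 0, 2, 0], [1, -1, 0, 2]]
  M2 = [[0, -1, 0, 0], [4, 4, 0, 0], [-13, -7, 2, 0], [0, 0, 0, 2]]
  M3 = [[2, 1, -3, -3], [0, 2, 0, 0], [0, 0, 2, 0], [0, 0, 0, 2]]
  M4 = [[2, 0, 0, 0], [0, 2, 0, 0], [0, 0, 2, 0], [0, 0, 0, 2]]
Characteristic polynomials: χ_{M1} = (x - 2)^4, χ_{M2} = (x - 2)^4, χ_{M3} = (x - 2)^4, χ_{M4} = (x - 2)^4.

{M1, M3}: invariant factors x - 2, x - 2, (x - 2)^2.

{M2}: invariant factors x - 2, (x - 2)^3.

{M4}: invariant factors x - 2, x - 2, x - 2, x - 2.

Matrices are similar if and only if their invariant-factor lists agree; the partition into similarity classes is {M1, M3}, {M2}, {M4}.

3 classes: {M1, M3}, {M2}, {M4}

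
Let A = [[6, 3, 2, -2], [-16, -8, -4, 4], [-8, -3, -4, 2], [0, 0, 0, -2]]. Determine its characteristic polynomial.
χ_A(x) = (x + 2)^4

xI - A = [[x - 6, -3, -2, 2], [16, x + 8, 4, -4], [8, 3, x + 4, -2], [0, 0, 0, x + 2]].

Expanding det(xI - A) along the first row:
det(xI - A) = + (x - 6)·det([[x + 8, 4, -4], [3, x + 4, -2], [0, 0, x + 2]]) - (-3)·det([[16, 4, -4], [8, x + 4, -2], [0, 0, x + 2]]) + (-2)·det([[16, x + 8, -4], [8, 3, -2], [0, 0, x + 2]]) - (2)·det([[16, x + 8, 4], [8, 3, x + 4], [0, 0, 0]]).

Evaluating gives χ_A(x) = x^4 + 8x^3 + 24x^2 + 32x + 16 = (x + 2)^4.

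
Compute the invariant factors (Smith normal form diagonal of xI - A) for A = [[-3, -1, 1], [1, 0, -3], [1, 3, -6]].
The Jordan structure of A has elementary divisors (x + 3)^3. Arranging the block sizes at each eigenvalue in decreasing order and taking row products gives the invariant factors.

Invariant factors (smallest first, each dividing the next): (x + 3)^3.

Check: the last factor (x + 3)^3 is the minimal polynomial, and the product (x + 3)^3 is the characteristic polynomial.

(x + 3)^3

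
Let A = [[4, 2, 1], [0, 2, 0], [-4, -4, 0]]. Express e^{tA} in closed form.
e^{tA} = [[(2*t + 1)*e^{2*t}, 2*t*e^{2*t}, t*e^{2*t}], [0, e^{2*t}, 0], [-4*t*e^{2*t}, -4*t*e^{2*t}, (1 - 2*t)*e^{2*t}]]

A has Jordan form J = [[2, 1, 0], [0, 2, 0], [0, 0, 2]] with A = PJP^{-1}, so e^{tA} = P e^{tJ} P^{-1}.

For a Jordan block J_k(λ), e^{tJ_k(λ)} = e^{λt} · (I + tN + t^2 N^2/2! + ... + t^{k-1} N^{k-1}/(k-1)!) where N is the nilpotent superdiagonal part.

Assembling the blocks and conjugating back gives the entries of e^{tA} as shown above.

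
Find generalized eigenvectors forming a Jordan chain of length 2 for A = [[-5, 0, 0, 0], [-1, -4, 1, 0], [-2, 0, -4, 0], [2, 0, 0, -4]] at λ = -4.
v_1 = [[0, 0, 1, -1]]^T, v_2 = [[0, 1, 0, 0]]^T

We seek v_1 ∈ ker((A + 4I)^2) \ ker(A + 4I), then set v_{i+1} = (A + 4I) v_i.

One such chain is v_1 = [[0, 0, 1, -1]]^T, v_2 = [[0, 1, 0, 0]]^T. Check: (A + 4I) v_2 = [[0, 0, 0, 0]]^T = 0.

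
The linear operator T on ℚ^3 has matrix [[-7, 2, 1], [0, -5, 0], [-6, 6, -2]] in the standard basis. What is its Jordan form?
The characteristic polynomial is det(xI - A) = (x + 4)(x + 5)^2, so the eigenvalues are -5 (algebraic multiplicity 2), -4 (algebraic multiplicity 1).

For λ = -5: rank(A + 5I) = 1. The eigenspace has dimension 3 - 1 = 2, so there are 2 Jordan blocks; the rank sequence gives block sizes [1, 1].

For λ = -4: algebraic multiplicity 1 gives one 1×1 block.

Assembling the blocks gives the Jordan form J above.

J = [[-5, 0, 0], [0, -5, 0], [0, 0, -4]]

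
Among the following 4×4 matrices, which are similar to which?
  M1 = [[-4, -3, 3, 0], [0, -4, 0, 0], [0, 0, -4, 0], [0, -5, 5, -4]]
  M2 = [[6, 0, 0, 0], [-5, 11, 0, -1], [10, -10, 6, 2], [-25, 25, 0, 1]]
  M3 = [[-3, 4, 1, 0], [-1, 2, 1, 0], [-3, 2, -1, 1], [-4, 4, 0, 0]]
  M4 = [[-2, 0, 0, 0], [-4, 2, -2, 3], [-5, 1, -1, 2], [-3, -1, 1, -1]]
Characteristic polynomials: χ_{M1} = (x + 4)^4, χ_{M2} = (x - 6)^4, χ_{M3} = x^3(x + 2), χ_{M4} = x^3(x + 2).

{M1}: invariant factors x + 4, x + 4, (x + 4)^2.

{M2}: invariant factors x - 6, x - 6, (x - 6)^2.

{M3, M4}: invariant factors x^3(x + 2).

Matrices are similar if and only if their invariant-factor lists agree; the partition into similarity classes is {M1}, {M2}, {M3, M4}.

3 classes: {M1}, {M2}, {M3, M4}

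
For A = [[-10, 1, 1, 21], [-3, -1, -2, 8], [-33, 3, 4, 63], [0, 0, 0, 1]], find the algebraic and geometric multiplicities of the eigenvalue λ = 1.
The characteristic polynomial is (x - 1)^2(x + 4)^2, so the factor x - 1 appears with exponent 2: the algebraic multiplicity is 2.

rank(A - I) = 2, so the eigenspace has dimension 4 - 2 = 2: the geometric multiplicity is 2.

algebraic multiplicity 2, geometric multiplicity 2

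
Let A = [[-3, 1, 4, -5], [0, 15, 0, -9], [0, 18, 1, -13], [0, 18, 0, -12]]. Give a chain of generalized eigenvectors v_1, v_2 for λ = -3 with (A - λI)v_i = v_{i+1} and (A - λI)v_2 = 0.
v_1 = [[0, -1, -2, -2]]^T, v_2 = [[1, 0, 0, 0]]^T

We seek v_1 ∈ ker((A + 3I)^2) \ ker(A + 3I), then set v_{i+1} = (A + 3I) v_i.

One such chain is v_1 = [[0, -1, -2, -2]]^T, v_2 = [[1, 0, 0, 0]]^T. Check: (A + 3I) v_2 = [[0, 0, 0, 0]]^T = 0.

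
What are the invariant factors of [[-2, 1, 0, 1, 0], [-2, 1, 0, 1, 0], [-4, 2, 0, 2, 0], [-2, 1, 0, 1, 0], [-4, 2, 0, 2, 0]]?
x, x, x, x^2

The Jordan structure of A has elementary divisors x^2, x, x, x. Arranging the block sizes at each eigenvalue in decreasing order and taking row products gives the invariant factors.

Invariant factors (smallest first, each dividing the next): x, x, x, x^2.

Check: the last factor x^2 is the minimal polynomial, and the product x^5 is the characteristic polynomial.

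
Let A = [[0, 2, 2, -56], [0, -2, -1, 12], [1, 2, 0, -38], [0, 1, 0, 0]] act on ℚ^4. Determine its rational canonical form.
The invariant factors of A (the non-unit diagonal entries of the Smith normal form of xI - A over ℚ[x]) are (x - 4)(x + 2)^3, each dividing the next. The characteristic polynomial is their product, (x - 4)(x + 2)^3.

The rational canonical form is the block-diagonal matrix of companion matrices C(f_i):
R = [[0, 0, 0, 32], [1, 0, 0, 40], [0, 1, 0, 12], [0, 0, 1, -2]].

R = [[0, 0, 0, 32], [1, 0, 0, 40], [0, 1, 0, 12], [0, 0, 1, -2]]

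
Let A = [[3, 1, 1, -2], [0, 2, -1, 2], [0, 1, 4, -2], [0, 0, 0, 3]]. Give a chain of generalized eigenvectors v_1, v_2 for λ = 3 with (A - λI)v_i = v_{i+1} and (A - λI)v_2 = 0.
v_1 = [[-2, 4, -3, 0]]^T, v_2 = [[1, -1, 1, 0]]^T

We seek v_1 ∈ ker((A - 3I)^2) \ ker(A - 3I), then set v_{i+1} = (A - 3I) v_i.

One such chain is v_1 = [[-2, 4, -3, 0]]^T, v_2 = [[1, -1, 1, 0]]^T. Check: (A - 3I) v_2 = [[0, 0, 0, 0]]^T = 0.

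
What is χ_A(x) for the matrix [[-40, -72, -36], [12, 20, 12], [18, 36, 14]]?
xI - A = [[x + 40, 72, 36], [-12, x - 20, -12], [-18, -36, x - 14]].

Expanding det(xI - A) along the first row:
det(xI - A) = + (x + 40)·det([[x - 20, -12], [-36, x - 14]]) - (72)·det([[-12, -12], [-18, x - 14]]) + (36)·det([[-12, x - 20], [-18, -36]]).

Evaluating gives χ_A(x) = x^3 + 6x^2 - 32 = (x - 2)(x + 4)^2.

χ_A(x) = (x - 2)(x + 4)^2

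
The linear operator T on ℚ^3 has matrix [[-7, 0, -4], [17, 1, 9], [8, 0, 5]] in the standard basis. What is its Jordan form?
J = [[-3, 0, 0], [0, 1, 1], [0, 0, 1]]

The characteristic polynomial is det(xI - A) = (x - 1)^2(x + 3), so the eigenvalues are -3 (algebraic multiplicity 1), 1 (algebraic multiplicity 2).

For λ = -3: algebraic multiplicity 1 gives one 1×1 block.

For λ = 1: rank(A - I) = 2, rank((A - I)^2) = 1. The eigenspace has dimension 3 - 2 = 1, so there is 1 Jordan block; the rank sequence gives block sizes [2].

Assembling the blocks gives the Jordan form J above.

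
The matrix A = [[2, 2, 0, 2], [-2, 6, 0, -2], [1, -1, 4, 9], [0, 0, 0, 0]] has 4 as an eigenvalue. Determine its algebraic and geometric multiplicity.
The characteristic polynomial is x(x - 4)^3, so the factor x - 4 appears with exponent 3: the algebraic multiplicity is 3.

rank(A - 4I) = 2, so the eigenspace has dimension 4 - 2 = 2: the geometric multiplicity is 2.

Since 2 < 3, A is not diagonalizable.

algebraic multiplicity 3, geometric multiplicity 2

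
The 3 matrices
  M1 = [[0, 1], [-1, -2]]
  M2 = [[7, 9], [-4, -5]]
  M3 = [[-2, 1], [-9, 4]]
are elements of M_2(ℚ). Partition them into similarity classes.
Characteristic polynomials: χ_{M1} = (x + 1)^2, χ_{M2} = (x - 1)^2, χ_{M3} = (x - 1)^2.

{M1}: invariant factors (x + 1)^2.

{M2, M3}: invariant factors (x - 1)^2.

Matrices are similar if and only if their invariant-factor lists agree; the partition into similarity classes is {M1}, {M2, M3}.

2 classes: {M1}, {M2, M3}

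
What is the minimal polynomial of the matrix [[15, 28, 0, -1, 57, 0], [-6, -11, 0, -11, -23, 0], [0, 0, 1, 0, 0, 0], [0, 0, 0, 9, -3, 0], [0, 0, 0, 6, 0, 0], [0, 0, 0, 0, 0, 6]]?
The characteristic polynomial factors as (x - 6)^2(x - 3)^2(x - 1)^2. The minimal polynomial is ∏(x - λ)^{k_λ} where k_λ is the size of the largest Jordan block at λ.

For λ = 1: rank(A - I) = 4, and the largest Jordan block has size 1 (the smallest k with rank((A - I)^k) = rank((A - I)^(k+1))).
For λ = 3: rank(A - 3I) = 5, and the largest Jordan block has size 2 (the smallest k with rank((A - 3I)^k) = rank((A - 3I)^(k+1))).
For λ = 6: rank(A - 6I) = 4, and the largest Jordan block has size 1 (the smallest k with rank((A - 6I)^k) = rank((A - 6I)^(k+1))).

So m_A(x) = (x - 6)(x - 3)^2(x - 1).

m_A(x) = (x - 6)(x - 3)^2(x - 1)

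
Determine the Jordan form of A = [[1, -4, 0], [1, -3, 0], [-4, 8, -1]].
J = [[-1, 1, 0], [0, -1, 0], [0, 0, -1]]

The characteristic polynomial is det(xI - A) = (x + 1)^3, so the eigenvalues are -1 (algebraic multiplicity 3).

For λ = -1: rank(A + I) = 1, rank((A + I)^2) = 0. The eigenspace has dimension 3 - 1 = 2, so there are 2 Jordan blocks; the rank sequence gives block sizes [2, 1].

Assembling the blocks gives the Jordan form J above.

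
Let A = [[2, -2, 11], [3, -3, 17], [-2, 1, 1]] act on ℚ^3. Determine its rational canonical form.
R = [[0, 0, 1], [1, 0, -4], [0, 1, 0]]

The invariant factors of A (the non-unit diagonal entries of the Smith normal form of xI - A over ℚ[x]) are x^3 + 4x - 1, each dividing the next. The characteristic polynomial is their product, x^3 + 4x - 1.

The rational canonical form is the block-diagonal matrix of companion matrices C(f_i):
R = [[0, 0, 1], [1, 0, -4], [0, 1, 0]].

Note the characteristic polynomial does not split into linear factors over ℚ, so A has no Jordan form over ℚ; the rational canonical form exists over any field.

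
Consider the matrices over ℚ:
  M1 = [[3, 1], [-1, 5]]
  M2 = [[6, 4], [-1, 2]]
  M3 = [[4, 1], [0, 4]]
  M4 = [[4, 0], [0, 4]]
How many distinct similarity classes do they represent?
Characteristic polynomials: χ_{M1} = (x - 4)^2, χ_{M2} = (x - 4)^2, χ_{M3} = (x - 4)^2, χ_{M4} = (x - 4)^2.

{M1, M2, M3}: invariant factors (x - 4)^2.

{M4}: invariant factors x - 4, x - 4.

Matrices are similar if and only if their invariant-factor lists agree; the partition into similarity classes is {M1, M2, M3}, {M4}.

2 classes: {M1, M2, M3}, {M4}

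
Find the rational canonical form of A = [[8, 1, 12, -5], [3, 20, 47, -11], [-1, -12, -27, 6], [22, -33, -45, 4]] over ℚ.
The invariant factors of A (the non-unit diagonal entries of the Smith normal form of xI - A over ℚ[x]) are (x - 5)(x^3 - 2x - 5), each dividing the next. The characteristic polynomial is their product, (x - 5)(x^3 - 2x - 5).

The rational canonical form is the block-diagonal matrix of companion matrices C(f_i):
R = [[0, 0, 0, -25], [1, 0, 0, -5], [0, 1, 0, 2], [0, 0, 1, 5]].

Note the characteristic polynomial does not split into linear factors over ℚ, so A has no Jordan form over ℚ; the rational canonical form exists over any field.

R = [[0, 0, 0, -25], [1, 0, 0, -5], [0, 1, 0, 2], [0, 0, 1, 5]]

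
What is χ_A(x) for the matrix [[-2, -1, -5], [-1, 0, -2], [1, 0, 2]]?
xI - A = [[x + 2, 1, 5], [1, x, 2], [-1, 0, x - 2]].

Expanding det(xI - A) along the first row:
det(xI - A) = + (x + 2)·det([[x, 2], [0, x - 2]]) - (1)·det([[1, 2], [-1, x - 2]]) + (5)·det([[1, x], [-1, 0]]).

Evaluating gives χ_A(x) = x^3.

χ_A(x) = x^3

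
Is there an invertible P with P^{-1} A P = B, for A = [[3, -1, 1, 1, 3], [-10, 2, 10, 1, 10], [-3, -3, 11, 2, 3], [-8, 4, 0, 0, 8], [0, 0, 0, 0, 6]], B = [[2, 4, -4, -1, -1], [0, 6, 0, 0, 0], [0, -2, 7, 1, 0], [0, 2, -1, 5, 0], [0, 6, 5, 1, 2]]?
Two matrices over a field are similar if and only if they have the same invariant factors.

Both A and B have characteristic polynomial (x - 6)^3(x - 2)^2 and minimal polynomial (x - 6)^2(x - 2)^2. Computing further, both have invariant factors x - 6, (x - 6)^2(x - 2)^2. Hence A and B are similar.

Yes.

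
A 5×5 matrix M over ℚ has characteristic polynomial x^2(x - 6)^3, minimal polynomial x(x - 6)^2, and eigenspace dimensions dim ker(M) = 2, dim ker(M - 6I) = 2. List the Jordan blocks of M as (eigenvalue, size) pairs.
λ = 0: algebraic multiplicity 2 (exponent in χ_M), largest block size 1 (exponent in m_M), 2 blocks (geometric multiplicity). These force block sizes [1, 1].
λ = 6: algebraic multiplicity 3 (exponent in χ_M), largest block size 2 (exponent in m_M), 2 blocks (geometric multiplicity). These force block sizes [2, 1].

Jordan blocks: (0, 1), (0, 1), (6, 2), (6, 1)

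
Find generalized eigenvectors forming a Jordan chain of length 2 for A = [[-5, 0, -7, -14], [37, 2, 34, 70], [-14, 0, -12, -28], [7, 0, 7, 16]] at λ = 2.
We seek v_1 ∈ ker((A - 2I)^2) \ ker(A - 2I), then set v_{i+1} = (A - 2I) v_i.

One such chain is v_1 = [[1, -3, 1, -1]]^T, v_2 = [[0, 1, 0, 0]]^T. Check: (A - 2I) v_2 = [[0, 0, 0, 0]]^T = 0.

v_1 = [[1, -3, 1, -1]]^T, v_2 = [[0, 1, 0, 0]]^T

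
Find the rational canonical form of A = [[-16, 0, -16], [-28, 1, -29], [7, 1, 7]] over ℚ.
The invariant factors of A (the non-unit diagonal entries of the Smith normal form of xI - A over ℚ[x]) are (x + 2)^2(x + 4), each dividing the next. The characteristic polynomial is their product, (x + 2)^2(x + 4).

The rational canonical form is the block-diagonal matrix of companion matrices C(f_i):
R = [[0, 0, -16], [1, 0, -20], [0, 1, -8]].

R = [[0, 0, -16], [1, 0, -20], [0, 1, -8]]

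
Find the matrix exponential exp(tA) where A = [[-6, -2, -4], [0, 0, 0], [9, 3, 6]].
A has Jordan form J = [[0, 1, 0], [0, 0, 0], [0, 0, 0]] with A = PJP^{-1}, so e^{tA} = P e^{tJ} P^{-1}.

For a Jordan block J_k(λ), e^{tJ_k(λ)} = e^{λt} · (I + tN + t^2 N^2/2! + ... + t^{k-1} N^{k-1}/(k-1)!) where N is the nilpotent superdiagonal part.

Assembling the blocks and conjugating back gives the entries of e^{tA} as shown above.

e^{tA} = [[1 - 6*t, -2*t, -4*t], [0, 1, 0], [9*t, 3*t, 6*t + 1]]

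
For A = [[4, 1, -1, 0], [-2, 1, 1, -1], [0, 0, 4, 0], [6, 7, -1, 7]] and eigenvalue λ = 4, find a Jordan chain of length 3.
We seek v_1 ∈ ker((A - 4I)^3) \ ker((A - 4I)^2), then set v_{i+1} = (A - 4I) v_i.

One such chain is v_1 = [[0, 1, 1, -3]]^T, v_2 = [[0, 1, 0, -3]]^T, v_3 = [[1, 0, 0, -2]]^T. Check: (A - 4I) v_3 = [[0, 0, 0, 0]]^T = 0.

v_1 = [[0, 1, 1, -3]]^T, v_2 = [[0, 1, 0, -3]]^T, v_3 = [[1, 0, 0, -2]]^T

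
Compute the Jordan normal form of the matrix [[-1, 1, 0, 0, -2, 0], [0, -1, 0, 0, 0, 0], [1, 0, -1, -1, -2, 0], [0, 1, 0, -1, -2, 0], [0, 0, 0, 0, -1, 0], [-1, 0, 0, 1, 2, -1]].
J = [[-1, 1, 0, 0, 0, 0], [0, -1, 0, 0, 0, 0], [0, 0, -1, 1, 0, 0], [0, 0, 0, -1, 0, 0], [0, 0, 0, 0, -1, 0], [0, 0, 0, 0, 0, -1]]

The characteristic polynomial is det(xI - A) = (x + 1)^6, so the eigenvalues are -1 (algebraic multiplicity 6).

For λ = -1: rank(A + I) = 2, rank((A + I)^2) = 0. The eigenspace has dimension 6 - 2 = 4, so there are 4 Jordan blocks; the rank sequence gives block sizes [2, 2, 1, 1].

Assembling the blocks gives the Jordan form J above.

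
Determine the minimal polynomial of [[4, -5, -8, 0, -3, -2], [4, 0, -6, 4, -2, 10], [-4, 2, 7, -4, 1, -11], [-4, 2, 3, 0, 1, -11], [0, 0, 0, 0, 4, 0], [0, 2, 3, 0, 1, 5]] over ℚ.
The characteristic polynomial factors as (x - 4)^4(x - 2)^2. The minimal polynomial is ∏(x - λ)^{k_λ} where k_λ is the size of the largest Jordan block at λ.

For λ = 2: rank(A - 2I) = 5, and the largest Jordan block has size 2 (the smallest k with rank((A - 2I)^k) = rank((A - 2I)^(k+1))).
For λ = 4: rank(A - 4I) = 3, and the largest Jordan block has size 2 (the smallest k with rank((A - 4I)^k) = rank((A - 4I)^(k+1))).

So m_A(x) = (x - 4)^2(x - 2)^2.

m_A(x) = (x - 4)^2(x - 2)^2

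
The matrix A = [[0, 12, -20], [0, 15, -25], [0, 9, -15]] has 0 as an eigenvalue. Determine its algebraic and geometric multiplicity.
algebraic multiplicity 3, geometric multiplicity 2

The characteristic polynomial is x^3, so the factor x appears with exponent 3: the algebraic multiplicity is 3.

rank(A) = 1, so the eigenspace has dimension 3 - 1 = 2: the geometric multiplicity is 2.

Since 2 < 3, A is not diagonalizable.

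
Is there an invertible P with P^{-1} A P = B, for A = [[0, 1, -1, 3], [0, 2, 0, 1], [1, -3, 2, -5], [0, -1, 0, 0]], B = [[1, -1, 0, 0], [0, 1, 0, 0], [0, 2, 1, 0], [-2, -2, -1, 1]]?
Yes.

Two matrices over a field are similar if and only if they have the same invariant factors.

Both A and B have characteristic polynomial (x - 1)^4 and minimal polynomial (x - 1)^2. Computing further, both have invariant factors (x - 1)^2, (x - 1)^2. Hence A and B are similar.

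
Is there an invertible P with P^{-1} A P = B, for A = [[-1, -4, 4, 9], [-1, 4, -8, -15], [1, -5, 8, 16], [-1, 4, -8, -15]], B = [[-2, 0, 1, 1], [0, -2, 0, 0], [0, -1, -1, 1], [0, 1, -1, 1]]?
Yes.

Two matrices over a field are similar if and only if they have the same invariant factors.

Both A and B have characteristic polynomial x^2(x + 2)^2 and minimal polynomial x^2(x + 2)^2. Computing further, both have invariant factors x^2(x + 2)^2. Hence A and B are similar.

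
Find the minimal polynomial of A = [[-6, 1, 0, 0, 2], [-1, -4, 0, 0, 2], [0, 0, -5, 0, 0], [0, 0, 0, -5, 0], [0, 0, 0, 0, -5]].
m_A(x) = (x + 5)^2

The characteristic polynomial factors as (x + 5)^5. The minimal polynomial is ∏(x - λ)^{k_λ} where k_λ is the size of the largest Jordan block at λ.

For λ = -5: rank(A + 5I) = 1, and the largest Jordan block has size 2 (the smallest k with rank((A + 5I)^k) = rank((A + 5I)^(k+1))).

So m_A(x) = (x + 5)^2.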